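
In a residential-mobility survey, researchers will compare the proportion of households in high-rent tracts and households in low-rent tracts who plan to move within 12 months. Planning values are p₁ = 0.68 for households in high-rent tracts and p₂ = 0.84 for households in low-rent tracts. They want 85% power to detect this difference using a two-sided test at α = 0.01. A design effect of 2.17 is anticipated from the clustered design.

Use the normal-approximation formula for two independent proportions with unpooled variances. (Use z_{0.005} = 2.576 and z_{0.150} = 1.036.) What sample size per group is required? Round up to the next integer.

n = (z_{α/2} + z_β)² · [p₁(1−p₁) + p₂(1−p₂)] / (p₁ − p₂)²
  = (2.576 + 1.036)² · (0.68·0.32 + 0.84·0.16) / (-0.16)²
  = (3.612)² · (0.2176 + 0.1344) / 0.0256
  = 13.0465 · 0.3520 / 0.0256
  = 179.39
Design effect: 2.17 × 179.39 = 389.28.
Round up → n = 390 per group.

n = 390 per group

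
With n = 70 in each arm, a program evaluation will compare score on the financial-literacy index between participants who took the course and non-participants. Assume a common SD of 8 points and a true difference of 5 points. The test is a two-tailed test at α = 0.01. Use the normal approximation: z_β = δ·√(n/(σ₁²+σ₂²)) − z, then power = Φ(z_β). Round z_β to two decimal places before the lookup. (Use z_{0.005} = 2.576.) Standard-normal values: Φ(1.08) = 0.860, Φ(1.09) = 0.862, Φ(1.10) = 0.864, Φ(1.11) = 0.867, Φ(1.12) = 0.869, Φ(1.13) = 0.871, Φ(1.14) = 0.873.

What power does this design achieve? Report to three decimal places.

z_β = δ·√(n/(σ₁²+σ₂²)) − z_{α/2}
    = 5 · √(70/128) − 2.576
    = 5 · 0.73951 − 2.576
    = 3.6975 − 2.576 = 1.1215 → 1.12
Power = Φ(1.12) = 0.869.

Power ≈ 0.869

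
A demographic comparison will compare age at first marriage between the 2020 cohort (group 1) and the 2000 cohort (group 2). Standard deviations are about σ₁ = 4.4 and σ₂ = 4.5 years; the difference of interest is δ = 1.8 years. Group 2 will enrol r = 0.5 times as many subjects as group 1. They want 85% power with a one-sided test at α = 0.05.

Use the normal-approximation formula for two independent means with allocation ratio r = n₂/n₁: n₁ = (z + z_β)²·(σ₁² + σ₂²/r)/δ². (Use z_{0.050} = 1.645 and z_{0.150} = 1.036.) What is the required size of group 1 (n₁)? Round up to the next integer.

n₁ = 133

n₁ = (z_α + z_β)² · (σ₁² + σ₂²/r) / δ²
   = (1.645 + 1.036)² · (4.4² + 4.5²/0.5) / 1.8²
   = 7.1878 · (19.36 + 40.5) / 3.24
   = 7.1878 · 59.86 / 3.24
   = 132.80
Round up → n₁ = 133; n₂ = r·n₁ = 0.5 × 133 = 67.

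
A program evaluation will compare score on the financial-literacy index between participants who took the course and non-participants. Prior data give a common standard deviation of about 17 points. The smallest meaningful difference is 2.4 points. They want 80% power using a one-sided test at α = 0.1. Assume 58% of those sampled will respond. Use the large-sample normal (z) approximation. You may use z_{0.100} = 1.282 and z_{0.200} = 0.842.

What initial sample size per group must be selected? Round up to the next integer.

n = (z_α + z_β)² · (σ₁² + σ₂²) / δ²
  = (1.282 + 0.842)² · (2·17² = 578) / 2.4²
  = 4.5114 · 578 / 5.76
  = 452.70
Adjust for 58% response: 452.70 / 0.58 = 780.52.
Round up → n = 781 per group.

n = 781 per group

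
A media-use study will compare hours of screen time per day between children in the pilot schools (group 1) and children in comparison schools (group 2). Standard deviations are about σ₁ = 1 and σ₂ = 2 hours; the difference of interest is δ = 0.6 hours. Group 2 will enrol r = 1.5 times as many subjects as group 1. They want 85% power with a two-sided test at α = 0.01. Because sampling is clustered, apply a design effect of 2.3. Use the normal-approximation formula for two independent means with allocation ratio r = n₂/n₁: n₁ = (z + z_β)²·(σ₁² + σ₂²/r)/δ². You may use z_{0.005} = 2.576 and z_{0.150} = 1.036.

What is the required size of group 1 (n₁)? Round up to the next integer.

n₁ = 306

n₁ = (z_{α/2} + z_β)² · (σ₁² + σ₂²/r) / δ²
   = (2.576 + 1.036)² · (1² + 2²/1.5) / 0.6²
   = 13.0465 · (1 + 2.6667) / 0.36
   = 13.0465 · 3.6667 / 0.36
   = 132.88
Design effect: 2.3 × 132.88 = 305.63.
Round up → n₁ = 306; n₂ = r·n₁ = 1.5 × 306 = 459.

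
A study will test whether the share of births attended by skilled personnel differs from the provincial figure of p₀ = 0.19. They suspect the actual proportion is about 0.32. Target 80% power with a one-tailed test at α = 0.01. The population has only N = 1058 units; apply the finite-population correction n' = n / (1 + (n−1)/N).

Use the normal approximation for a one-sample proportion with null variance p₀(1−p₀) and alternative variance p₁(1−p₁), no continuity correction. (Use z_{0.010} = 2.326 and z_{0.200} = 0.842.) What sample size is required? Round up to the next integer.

n = [z_α·√(p₀q₀) + z_β·√(p₁q₁)]² / (p₁ − p₀)²
  = [2.326·√(0.19·0.81) + 0.842·√(0.32·0.68)]² / (0.13)²
  = [2.326·0.3923 + 0.842·0.4665]² / 0.0169
  = [1.3053]² / 0.0169
  = 100.81
Finite-population correction (N = 1058): 100.81 / (1 + (100.81 − 1)/1058) = 92.12.
Round up → n = 93.

n = 93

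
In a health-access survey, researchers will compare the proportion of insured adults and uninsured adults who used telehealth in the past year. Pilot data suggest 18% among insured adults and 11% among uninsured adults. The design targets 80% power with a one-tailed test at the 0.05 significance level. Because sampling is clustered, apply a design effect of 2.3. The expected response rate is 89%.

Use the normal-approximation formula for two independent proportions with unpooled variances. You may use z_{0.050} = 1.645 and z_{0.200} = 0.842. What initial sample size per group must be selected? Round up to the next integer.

n = (z_α + z_β)² · [p₁(1−p₁) + p₂(1−p₂)] / (p₁ − p₂)²
  = (1.645 + 0.842)² · (0.18·0.82 + 0.11·0.89) / (0.07)²
  = (2.487)² · (0.1476 + 0.0979) / 0.0049
  = 6.1852 · 0.2455 / 0.0049
  = 309.89
Design effect: 2.3 × 309.89 = 712.75.
Adjust for 89% response: 712.75 / 0.89 = 800.84.
Round up → n = 801 per group.

n = 801 per group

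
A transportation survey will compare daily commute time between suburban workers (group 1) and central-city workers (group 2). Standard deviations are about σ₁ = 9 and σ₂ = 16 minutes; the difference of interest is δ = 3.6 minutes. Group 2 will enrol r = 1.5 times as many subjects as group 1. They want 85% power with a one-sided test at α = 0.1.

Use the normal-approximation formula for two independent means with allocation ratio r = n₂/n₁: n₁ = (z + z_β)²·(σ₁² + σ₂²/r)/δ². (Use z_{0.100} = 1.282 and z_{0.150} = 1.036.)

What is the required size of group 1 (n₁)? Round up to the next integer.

n₁ = 105

n₁ = (z_α + z_β)² · (σ₁² + σ₂²/r) / δ²
   = (1.282 + 1.036)² · (9² + 16²/1.5) / 3.6²
   = 5.3731 · (81 + 170.6667) / 12.96
   = 5.3731 · 251.6667 / 12.96
   = 104.34
Round up → n₁ = 105; n₂ = r·n₁ = 1.5 × 105 = 158.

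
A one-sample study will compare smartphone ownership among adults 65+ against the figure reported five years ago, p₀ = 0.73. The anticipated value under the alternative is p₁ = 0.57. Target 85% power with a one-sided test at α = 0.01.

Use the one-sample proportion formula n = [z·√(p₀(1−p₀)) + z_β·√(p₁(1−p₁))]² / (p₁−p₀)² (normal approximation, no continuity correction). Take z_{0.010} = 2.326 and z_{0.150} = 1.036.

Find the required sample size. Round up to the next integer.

n = 94

n = [z_α·√(p₀q₀) + z_β·√(p₁q₁)]² / (p₁ − p₀)²
  = [2.326·√(0.73·0.27) + 1.036·√(0.57·0.43)]² / (-0.16)²
  = [2.326·0.4440 + 1.036·0.4951]² / 0.0256
  = [1.5455]² / 0.0256
  = 93.31
Round up → n = 94.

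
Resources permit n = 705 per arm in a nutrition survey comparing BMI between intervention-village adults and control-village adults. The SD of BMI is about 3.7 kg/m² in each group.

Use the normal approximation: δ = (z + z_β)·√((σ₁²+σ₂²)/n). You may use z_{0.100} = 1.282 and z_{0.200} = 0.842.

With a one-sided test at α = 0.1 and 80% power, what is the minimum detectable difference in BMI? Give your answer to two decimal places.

Minimum detectable difference ≈ 0.42 kg/m²

δ = (z_α + z_β) · √((σ₁²+σ₂²)/n)
  = (1.282 + 0.842) · √(27.38/705)
  = 2.124 · √0.03884
  = 2.124 · 0.1971
  = 0.4186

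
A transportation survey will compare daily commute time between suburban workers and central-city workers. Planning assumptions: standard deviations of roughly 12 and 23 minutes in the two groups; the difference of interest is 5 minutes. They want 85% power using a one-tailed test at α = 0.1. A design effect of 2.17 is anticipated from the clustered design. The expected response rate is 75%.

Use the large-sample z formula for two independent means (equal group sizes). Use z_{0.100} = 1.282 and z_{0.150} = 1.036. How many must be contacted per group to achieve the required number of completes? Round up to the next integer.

n = 419 per group

n = (z_α + z_β)² · (σ₁² + σ₂²) / δ²
  = (1.282 + 1.036)² · (12² + 23² = 673) / 5²
  = 5.3731 · 673 / 25
  = 144.64
Design effect: 2.17 × 144.64 = 313.88.
Adjust for 75% response: 313.88 / 0.75 = 418.50.
Round up → n = 419 per group.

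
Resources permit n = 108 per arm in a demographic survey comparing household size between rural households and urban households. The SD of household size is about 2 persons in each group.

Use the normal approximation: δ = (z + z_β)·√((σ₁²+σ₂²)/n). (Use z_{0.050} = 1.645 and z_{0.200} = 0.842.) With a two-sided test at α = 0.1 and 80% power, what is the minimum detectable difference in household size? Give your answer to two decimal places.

δ = (z_{α/2} + z_β) · √((σ₁²+σ₂²)/n)
  = (1.645 + 0.842) · √(8/108)
  = 2.487 · √0.07407
  = 2.487 · 0.2722
  = 0.6769

Minimum detectable difference ≈ 0.68 persons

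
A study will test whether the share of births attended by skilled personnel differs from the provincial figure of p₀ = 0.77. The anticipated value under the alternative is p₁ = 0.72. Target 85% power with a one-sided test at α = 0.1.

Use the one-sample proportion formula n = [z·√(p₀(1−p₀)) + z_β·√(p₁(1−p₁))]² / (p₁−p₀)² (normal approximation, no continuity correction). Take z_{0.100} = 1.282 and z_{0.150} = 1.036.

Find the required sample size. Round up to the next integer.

n = [z_α·√(p₀q₀) + z_β·√(p₁q₁)]² / (p₁ − p₀)²
  = [1.282·√(0.77·0.23) + 1.036·√(0.72·0.28)]² / (-0.05)²
  = [1.282·0.4208 + 1.036·0.4490]² / 0.0025
  = [1.0047]² / 0.0025
  = 403.74
Round up → n = 404.

n = 404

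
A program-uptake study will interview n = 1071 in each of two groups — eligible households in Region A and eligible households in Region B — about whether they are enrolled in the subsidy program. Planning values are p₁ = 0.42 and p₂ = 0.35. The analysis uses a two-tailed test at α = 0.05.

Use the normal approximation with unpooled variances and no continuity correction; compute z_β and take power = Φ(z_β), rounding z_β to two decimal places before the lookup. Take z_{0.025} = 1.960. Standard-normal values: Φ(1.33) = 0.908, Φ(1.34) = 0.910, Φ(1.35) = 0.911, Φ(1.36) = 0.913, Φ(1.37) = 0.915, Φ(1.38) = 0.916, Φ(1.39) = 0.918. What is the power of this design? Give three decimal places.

z_β = |p₁−p₂|·√(n/[p₁q₁+p₂q₂]) − z_{α/2}
    = 0.07 · √(1071/0.4711) − 1.960
    = 0.07 · 47.6802 − 1.960
    = 3.3376 − 1.960 = 1.3776 → 1.38
Power = Φ(1.38) = 0.916.

Power ≈ 0.916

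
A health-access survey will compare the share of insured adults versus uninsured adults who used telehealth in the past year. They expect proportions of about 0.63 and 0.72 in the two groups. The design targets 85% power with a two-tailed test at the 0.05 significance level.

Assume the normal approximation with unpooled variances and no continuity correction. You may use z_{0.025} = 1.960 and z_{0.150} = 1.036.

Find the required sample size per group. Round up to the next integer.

n = 482 per group

n = (z_{α/2} + z_β)² · [p₁(1−p₁) + p₂(1−p₂)] / (p₁ − p₂)²
  = (1.960 + 1.036)² · (0.63·0.37 + 0.72·0.28) / (-0.09)²
  = (2.996)² · (0.2331 + 0.2016) / 0.0081
  = 8.9760 · 0.4347 / 0.0081
  = 481.71
Round up → n = 482 per group.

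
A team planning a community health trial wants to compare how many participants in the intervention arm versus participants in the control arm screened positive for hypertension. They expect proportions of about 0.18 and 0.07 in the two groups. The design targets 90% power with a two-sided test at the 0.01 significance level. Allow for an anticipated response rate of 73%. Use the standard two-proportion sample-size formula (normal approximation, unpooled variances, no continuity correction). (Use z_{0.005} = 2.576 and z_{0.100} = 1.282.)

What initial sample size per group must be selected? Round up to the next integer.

n = (z_{α/2} + z_β)² · [p₁(1−p₁) + p₂(1−p₂)] / (p₁ − p₂)²
  = (2.576 + 1.282)² · (0.18·0.82 + 0.07·0.93) / (0.11)²
  = (3.858)² · (0.1476 + 0.0651) / 0.0121
  = 14.8842 · 0.2127 / 0.0121
  = 261.64
Adjust for 73% response: 261.64 / 0.73 = 358.41.
Round up → n = 359 per group.

n = 359 per group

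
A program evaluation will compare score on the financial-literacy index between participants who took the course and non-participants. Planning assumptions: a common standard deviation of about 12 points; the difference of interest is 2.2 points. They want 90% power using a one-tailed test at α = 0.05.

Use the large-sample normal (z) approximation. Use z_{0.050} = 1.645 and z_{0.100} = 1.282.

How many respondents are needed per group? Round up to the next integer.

n = 510 per group

n = (z_α + z_β)² · (σ₁² + σ₂²) / δ²
  = (1.645 + 1.282)² · (2·12² = 288) / 2.2²
  = 8.5673 · 288 / 4.84
  = 509.79
Round up → n = 510 per group.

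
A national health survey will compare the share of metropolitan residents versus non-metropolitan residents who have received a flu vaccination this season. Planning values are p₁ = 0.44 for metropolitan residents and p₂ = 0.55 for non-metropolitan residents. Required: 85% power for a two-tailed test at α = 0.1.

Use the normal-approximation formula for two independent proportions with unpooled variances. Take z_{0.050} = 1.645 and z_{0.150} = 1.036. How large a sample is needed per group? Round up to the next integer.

n = (z_{α/2} + z_β)² · [p₁(1−p₁) + p₂(1−p₂)] / (p₁ − p₂)²
  = (1.645 + 1.036)² · (0.44·0.56 + 0.55·0.45) / (-0.11)²
  = (2.681)² · (0.2464 + 0.2475) / 0.0121
  = 7.1878 · 0.4939 / 0.0121
  = 293.39
Round up → n = 294 per group.

n = 294 per group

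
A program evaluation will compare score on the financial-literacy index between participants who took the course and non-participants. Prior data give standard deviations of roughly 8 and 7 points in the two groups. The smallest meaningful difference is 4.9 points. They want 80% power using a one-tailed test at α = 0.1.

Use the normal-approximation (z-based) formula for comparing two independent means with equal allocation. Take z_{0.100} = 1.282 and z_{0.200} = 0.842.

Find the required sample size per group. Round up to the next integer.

n = 22 per group

n = (z_α + z_β)² · (σ₁² + σ₂²) / δ²
  = (1.282 + 0.842)² · (8² + 7² = 113) / 4.9²
  = 4.5114 · 113 / 24.01
  = 21.23
Round up → n = 22 per group.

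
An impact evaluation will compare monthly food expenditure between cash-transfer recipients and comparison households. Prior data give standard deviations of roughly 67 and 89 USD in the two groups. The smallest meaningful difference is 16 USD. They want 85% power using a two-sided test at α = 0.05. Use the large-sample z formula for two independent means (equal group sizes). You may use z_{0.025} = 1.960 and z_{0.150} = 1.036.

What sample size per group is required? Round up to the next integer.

n = 436 per group

n = (z_{α/2} + z_β)² · (σ₁² + σ₂²) / δ²
  = (1.960 + 1.036)² · (67² + 89² = 12410) / 16²
  = 8.9760 · 12410 / 256
  = 435.13
Round up → n = 436 per group.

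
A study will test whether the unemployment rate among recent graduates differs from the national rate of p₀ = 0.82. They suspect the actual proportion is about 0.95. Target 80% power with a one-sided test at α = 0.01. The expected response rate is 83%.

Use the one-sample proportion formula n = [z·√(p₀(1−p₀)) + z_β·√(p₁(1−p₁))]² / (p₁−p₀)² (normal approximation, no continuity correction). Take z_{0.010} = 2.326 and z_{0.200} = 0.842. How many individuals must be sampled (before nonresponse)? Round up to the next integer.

n = 83

n = [z_α·√(p₀q₀) + z_β·√(p₁q₁)]² / (p₁ − p₀)²
  = [2.326·√(0.82·0.18) + 0.842·√(0.95·0.05)]² / (0.13)²
  = [2.326·0.3842 + 0.842·0.2179]² / 0.0169
  = [1.0771]² / 0.0169
  = 68.65
Adjust for 83% response: 68.65 / 0.83 = 82.71.
Round up → n = 83.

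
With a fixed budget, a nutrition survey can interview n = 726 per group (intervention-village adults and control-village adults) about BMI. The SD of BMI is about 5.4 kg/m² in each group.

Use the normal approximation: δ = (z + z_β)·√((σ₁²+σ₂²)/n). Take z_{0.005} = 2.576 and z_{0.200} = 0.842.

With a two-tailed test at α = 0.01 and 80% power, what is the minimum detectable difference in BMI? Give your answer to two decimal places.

δ = (z_{α/2} + z_β) · √((σ₁²+σ₂²)/n)
  = (2.576 + 0.842) · √(58.32/726)
  = 3.418 · √0.08033
  = 3.418 · 0.2834
  = 0.9688

Minimum detectable difference ≈ 0.97 kg/m²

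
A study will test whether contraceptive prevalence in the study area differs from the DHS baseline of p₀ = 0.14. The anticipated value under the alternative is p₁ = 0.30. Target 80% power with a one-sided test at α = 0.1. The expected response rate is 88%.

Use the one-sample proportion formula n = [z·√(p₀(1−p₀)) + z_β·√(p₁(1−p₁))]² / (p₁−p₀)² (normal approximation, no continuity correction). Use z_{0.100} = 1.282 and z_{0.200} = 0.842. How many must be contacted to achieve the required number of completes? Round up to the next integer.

n = [z_α·√(p₀q₀) + z_β·√(p₁q₁)]² / (p₁ − p₀)²
  = [1.282·√(0.14·0.86) + 0.842·√(0.30·0.70)]² / (0.16)²
  = [1.282·0.3470 + 0.842·0.4583]² / 0.0256
  = [0.8307]² / 0.0256
  = 26.95
Adjust for 88% response: 26.95 / 0.88 = 30.63.
Round up → n = 31.

n = 31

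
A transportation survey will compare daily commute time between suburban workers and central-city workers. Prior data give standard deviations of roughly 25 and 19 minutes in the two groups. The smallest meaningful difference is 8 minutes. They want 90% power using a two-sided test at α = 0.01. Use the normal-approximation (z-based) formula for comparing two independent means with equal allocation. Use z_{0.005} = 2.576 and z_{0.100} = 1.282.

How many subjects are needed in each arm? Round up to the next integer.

n = (z_{α/2} + z_β)² · (σ₁² + σ₂²) / δ²
  = (2.576 + 1.282)² · (25² + 19² = 986) / 8²
  = 14.8842 · 986 / 64
  = 229.31
Round up → n = 230 per group.

n = 230 per group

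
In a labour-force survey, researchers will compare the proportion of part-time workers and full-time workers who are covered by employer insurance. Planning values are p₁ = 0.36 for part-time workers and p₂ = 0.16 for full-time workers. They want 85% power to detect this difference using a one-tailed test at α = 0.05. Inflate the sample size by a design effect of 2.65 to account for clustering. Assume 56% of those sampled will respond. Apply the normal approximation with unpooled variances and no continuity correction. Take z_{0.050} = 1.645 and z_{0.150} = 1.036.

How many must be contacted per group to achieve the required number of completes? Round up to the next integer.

n = 311 per group

n = (z_α + z_β)² · [p₁(1−p₁) + p₂(1−p₂)] / (p₁ − p₂)²
  = (1.645 + 1.036)² · (0.36·0.64 + 0.16·0.84) / (0.20)²
  = (2.681)² · (0.2304 + 0.1344) / 0.0400
  = 7.1878 · 0.3648 / 0.0400
  = 65.55
Design effect: 2.65 × 65.55 = 173.71.
Adjust for 56% response: 173.71 / 0.56 = 310.20.
Round up → n = 311 per group.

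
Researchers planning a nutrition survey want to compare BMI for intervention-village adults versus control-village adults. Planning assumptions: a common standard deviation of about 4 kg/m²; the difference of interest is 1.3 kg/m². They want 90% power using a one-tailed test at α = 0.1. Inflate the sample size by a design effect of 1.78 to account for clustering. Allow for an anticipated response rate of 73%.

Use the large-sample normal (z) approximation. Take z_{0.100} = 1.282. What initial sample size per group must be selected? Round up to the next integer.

n = (z_α + z_β)² · (σ₁² + σ₂²) / δ²
  = (1.282 + 1.282)² · (2·4² = 32) / 1.3²
  = 6.5741 · 32 / 1.69
  = 124.48
Design effect: 1.78 × 124.48 = 221.57.
Adjust for 73% response: 221.57 / 0.73 = 303.53.
Round up → n = 304 per group.

n = 304 per group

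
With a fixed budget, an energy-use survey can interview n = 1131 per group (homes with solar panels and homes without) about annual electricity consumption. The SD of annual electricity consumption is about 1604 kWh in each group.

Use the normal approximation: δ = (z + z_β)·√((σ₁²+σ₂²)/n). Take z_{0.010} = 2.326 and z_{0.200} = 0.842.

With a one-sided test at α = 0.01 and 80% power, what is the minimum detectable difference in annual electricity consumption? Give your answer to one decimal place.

Minimum detectable difference ≈ 213.7 kWh

δ = (z_α + z_β) · √((σ₁²+σ₂²)/n)
  = (2.326 + 0.842) · √(5145632/1131)
  = 3.168 · √4549.6
  = 3.168 · 67.4509
  = 213.6846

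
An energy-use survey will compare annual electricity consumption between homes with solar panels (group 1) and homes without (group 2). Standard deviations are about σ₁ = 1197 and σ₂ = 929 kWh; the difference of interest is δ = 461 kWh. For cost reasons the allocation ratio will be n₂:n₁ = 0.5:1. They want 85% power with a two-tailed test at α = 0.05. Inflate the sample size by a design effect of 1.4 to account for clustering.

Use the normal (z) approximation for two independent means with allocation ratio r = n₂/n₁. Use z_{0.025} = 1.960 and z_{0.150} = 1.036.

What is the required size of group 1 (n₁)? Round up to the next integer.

n₁ = (z_{α/2} + z_β)² · (σ₁² + σ₂²/r) / δ²
   = (1.960 + 1.036)² · (1197² + 929²/0.5) / 461²
   = 8.9760 · (1432809 + 1726082) / 212521
   = 8.9760 · 3158891 / 212521
   = 133.42
Design effect: 1.4 × 133.42 = 186.79.
Round up → n₁ = 187; n₂ = r·n₁ = 0.5 × 187 = 94.

n₁ = 187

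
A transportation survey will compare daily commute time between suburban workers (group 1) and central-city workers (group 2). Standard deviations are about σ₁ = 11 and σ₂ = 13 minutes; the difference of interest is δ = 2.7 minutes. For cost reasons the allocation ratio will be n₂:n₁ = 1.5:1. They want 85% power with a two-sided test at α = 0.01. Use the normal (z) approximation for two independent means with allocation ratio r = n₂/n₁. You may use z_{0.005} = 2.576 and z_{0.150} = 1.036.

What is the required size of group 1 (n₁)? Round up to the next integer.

n₁ = (z_{α/2} + z_β)² · (σ₁² + σ₂²/r) / δ²
   = (2.576 + 1.036)² · (11² + 13²/1.5) / 2.7²
   = 13.0465 · (121 + 112.6667) / 7.29
   = 13.0465 · 233.6667 / 7.29
   = 418.18
Round up → n₁ = 419; n₂ = r·n₁ = 1.5 × 419 = 629.

n₁ = 419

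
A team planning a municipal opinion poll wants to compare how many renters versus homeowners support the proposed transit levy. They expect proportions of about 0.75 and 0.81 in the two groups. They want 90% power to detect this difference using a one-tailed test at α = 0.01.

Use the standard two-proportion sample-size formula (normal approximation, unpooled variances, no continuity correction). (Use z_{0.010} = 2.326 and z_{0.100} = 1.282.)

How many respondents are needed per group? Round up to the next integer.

n = 1235 per group

n = (z_α + z_β)² · [p₁(1−p₁) + p₂(1−p₂)] / (p₁ − p₂)²
  = (2.326 + 1.282)² · (0.75·0.25 + 0.81·0.19) / (-0.06)²
  = (3.608)² · (0.1875 + 0.1539) / 0.0036
  = 13.0177 · 0.3414 / 0.0036
  = 1234.51
Round up → n = 1235 per group.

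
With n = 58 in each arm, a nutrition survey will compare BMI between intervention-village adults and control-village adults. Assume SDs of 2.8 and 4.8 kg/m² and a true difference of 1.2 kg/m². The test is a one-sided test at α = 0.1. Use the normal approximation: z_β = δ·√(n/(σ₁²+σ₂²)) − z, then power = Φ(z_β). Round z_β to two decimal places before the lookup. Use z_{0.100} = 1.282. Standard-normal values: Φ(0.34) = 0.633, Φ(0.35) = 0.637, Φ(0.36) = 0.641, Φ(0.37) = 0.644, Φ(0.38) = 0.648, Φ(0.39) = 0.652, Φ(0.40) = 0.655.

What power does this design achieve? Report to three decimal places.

Power ≈ 0.641

z_β = δ·√(n/(σ₁²+σ₂²)) − z_α
    = 1.2 · √(58/30.88) − 1.282
    = 1.2 · 1.37049 − 1.282
    = 1.6446 − 1.282 = 0.3626 → 0.36
Power = Φ(0.36) = 0.641.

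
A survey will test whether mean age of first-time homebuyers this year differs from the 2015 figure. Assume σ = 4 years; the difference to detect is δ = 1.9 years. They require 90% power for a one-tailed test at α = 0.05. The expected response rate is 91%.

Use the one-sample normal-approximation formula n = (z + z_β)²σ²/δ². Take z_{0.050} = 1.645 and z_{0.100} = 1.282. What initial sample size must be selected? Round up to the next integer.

n = 42

n = (z_α + z_β)² · σ² / δ²
  = (1.645 + 1.282)² · 4² / 1.9²
  = 8.5673 · 16 / 3.61
  = 37.97
Adjust for 91% response: 37.97 / 0.91 = 41.73.
Round up → n = 42.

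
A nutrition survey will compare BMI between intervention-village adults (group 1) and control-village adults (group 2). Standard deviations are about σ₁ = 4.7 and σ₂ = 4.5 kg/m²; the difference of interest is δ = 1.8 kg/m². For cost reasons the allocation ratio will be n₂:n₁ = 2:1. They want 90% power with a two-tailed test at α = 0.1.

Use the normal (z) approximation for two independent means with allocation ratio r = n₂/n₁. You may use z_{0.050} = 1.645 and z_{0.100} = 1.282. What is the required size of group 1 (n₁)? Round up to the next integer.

n₁ = 86

n₁ = (z_{α/2} + z_β)² · (σ₁² + σ₂²/r) / δ²
   = (1.645 + 1.282)² · (4.7² + 4.5²/2) / 1.8²
   = 8.5673 · (22.09 + 10.125) / 3.24
   = 8.5673 · 32.215 / 3.24
   = 85.18
Round up → n₁ = 86; n₂ = r·n₁ = 2 × 86 = 172.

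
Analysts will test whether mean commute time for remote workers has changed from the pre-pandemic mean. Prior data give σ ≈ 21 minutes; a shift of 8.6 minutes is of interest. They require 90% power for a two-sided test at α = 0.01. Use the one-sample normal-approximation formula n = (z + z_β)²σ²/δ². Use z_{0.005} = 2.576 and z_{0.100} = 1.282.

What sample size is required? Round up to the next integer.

n = 89

n = (z_{α/2} + z_β)² · σ² / δ²
  = (2.576 + 1.282)² · 21² / 8.6²
  = 14.8842 · 441 / 73.96
  = 88.75
Round up → n = 89.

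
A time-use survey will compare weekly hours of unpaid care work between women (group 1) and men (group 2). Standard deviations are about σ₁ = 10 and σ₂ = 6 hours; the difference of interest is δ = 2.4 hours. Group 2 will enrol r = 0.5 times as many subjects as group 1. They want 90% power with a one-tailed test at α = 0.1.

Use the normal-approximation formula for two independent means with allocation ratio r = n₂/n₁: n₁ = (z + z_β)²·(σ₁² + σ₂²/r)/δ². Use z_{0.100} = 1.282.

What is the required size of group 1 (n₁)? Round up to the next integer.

n₁ = (z_α + z_β)² · (σ₁² + σ₂²/r) / δ²
   = (1.282 + 1.282)² · (10² + 6²/0.5) / 2.4²
   = 6.5741 · (100 + 72) / 5.76
   = 6.5741 · 172 / 5.76
   = 196.31
Round up → n₁ = 197; n₂ = r·n₁ = 0.5 × 197 = 99.

n₁ = 197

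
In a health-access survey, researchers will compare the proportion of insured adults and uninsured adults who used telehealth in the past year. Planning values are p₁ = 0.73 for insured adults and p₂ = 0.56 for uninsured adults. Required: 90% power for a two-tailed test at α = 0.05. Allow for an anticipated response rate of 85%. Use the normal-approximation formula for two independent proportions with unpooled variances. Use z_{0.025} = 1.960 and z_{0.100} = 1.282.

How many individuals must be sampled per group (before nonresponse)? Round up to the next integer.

n = 190 per group

n = (z_{α/2} + z_β)² · [p₁(1−p₁) + p₂(1−p₂)] / (p₁ − p₂)²
  = (1.960 + 1.282)² · (0.73·0.27 + 0.56·0.44) / (0.17)²
  = (3.242)² · (0.1971 + 0.2464) / 0.0289
  = 10.5106 · 0.4435 / 0.0289
  = 161.30
Adjust for 85% response: 161.30 / 0.85 = 189.76.
Round up → n = 190 per group.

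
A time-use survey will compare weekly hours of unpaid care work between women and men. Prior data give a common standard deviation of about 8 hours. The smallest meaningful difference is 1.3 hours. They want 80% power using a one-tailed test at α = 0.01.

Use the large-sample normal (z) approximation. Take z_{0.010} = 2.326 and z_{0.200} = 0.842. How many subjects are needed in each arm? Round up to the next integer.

n = (z_α + z_β)² · (σ₁² + σ₂²) / δ²
  = (2.326 + 0.842)² · (2·8² = 128) / 1.3²
  = 10.0362 · 128 / 1.69
  = 760.14
Round up → n = 761 per group.

n = 761 per group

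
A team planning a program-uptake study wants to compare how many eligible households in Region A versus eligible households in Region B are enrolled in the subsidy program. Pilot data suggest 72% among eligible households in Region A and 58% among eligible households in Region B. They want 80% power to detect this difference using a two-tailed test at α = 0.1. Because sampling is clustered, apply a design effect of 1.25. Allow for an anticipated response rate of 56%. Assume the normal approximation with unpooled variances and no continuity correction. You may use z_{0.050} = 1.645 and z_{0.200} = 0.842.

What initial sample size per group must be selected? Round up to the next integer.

n = 314 per group

n = (z_{α/2} + z_β)² · [p₁(1−p₁) + p₂(1−p₂)] / (p₁ − p₂)²
  = (1.645 + 0.842)² · (0.72·0.28 + 0.58·0.42) / (0.14)²
  = (2.487)² · (0.2016 + 0.2436) / 0.0196
  = 6.1852 · 0.4452 / 0.0196
  = 140.49
Design effect: 1.25 × 140.49 = 175.61.
Adjust for 56% response: 175.61 / 0.56 = 313.60.
Round up → n = 314 per group.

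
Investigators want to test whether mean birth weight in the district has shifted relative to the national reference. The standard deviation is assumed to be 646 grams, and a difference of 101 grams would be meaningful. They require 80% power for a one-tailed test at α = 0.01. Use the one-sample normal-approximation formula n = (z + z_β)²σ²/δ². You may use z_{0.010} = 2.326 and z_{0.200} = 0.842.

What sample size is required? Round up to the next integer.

n = (z_α + z_β)² · σ² / δ²
  = (2.326 + 0.842)² · 646² / 101²
  = 10.0362 · 417316 / 10201
  = 410.58
Round up → n = 411.

n = 411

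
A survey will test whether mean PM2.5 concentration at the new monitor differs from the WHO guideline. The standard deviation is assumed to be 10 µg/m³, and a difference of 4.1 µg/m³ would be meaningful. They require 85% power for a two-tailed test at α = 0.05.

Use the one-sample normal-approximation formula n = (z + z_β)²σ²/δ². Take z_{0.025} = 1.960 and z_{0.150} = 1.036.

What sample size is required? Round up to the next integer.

n = 54

n = (z_{α/2} + z_β)² · σ² / δ²
  = (1.960 + 1.036)² · 10² / 4.1²
  = 8.9760 · 100 / 16.81
  = 53.40
Round up → n = 54.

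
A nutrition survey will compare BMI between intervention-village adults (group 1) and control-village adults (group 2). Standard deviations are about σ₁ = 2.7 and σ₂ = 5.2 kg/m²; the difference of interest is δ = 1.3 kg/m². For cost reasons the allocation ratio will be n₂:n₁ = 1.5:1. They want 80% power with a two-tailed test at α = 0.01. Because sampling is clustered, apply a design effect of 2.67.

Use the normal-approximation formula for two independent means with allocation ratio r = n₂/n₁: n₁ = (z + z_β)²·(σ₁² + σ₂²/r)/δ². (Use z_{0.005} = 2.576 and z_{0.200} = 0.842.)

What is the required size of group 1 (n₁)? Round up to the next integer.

n₁ = 468

n₁ = (z_{α/2} + z_β)² · (σ₁² + σ₂²/r) / δ²
   = (2.576 + 0.842)² · (2.7² + 5.2²/1.5) / 1.3²
   = 11.6827 · (7.29 + 18.0267) / 1.69
   = 11.6827 · 25.3167 / 1.69
   = 175.01
Design effect: 2.67 × 175.01 = 467.28.
Round up → n₁ = 468; n₂ = r·n₁ = 1.5 × 468 = 702.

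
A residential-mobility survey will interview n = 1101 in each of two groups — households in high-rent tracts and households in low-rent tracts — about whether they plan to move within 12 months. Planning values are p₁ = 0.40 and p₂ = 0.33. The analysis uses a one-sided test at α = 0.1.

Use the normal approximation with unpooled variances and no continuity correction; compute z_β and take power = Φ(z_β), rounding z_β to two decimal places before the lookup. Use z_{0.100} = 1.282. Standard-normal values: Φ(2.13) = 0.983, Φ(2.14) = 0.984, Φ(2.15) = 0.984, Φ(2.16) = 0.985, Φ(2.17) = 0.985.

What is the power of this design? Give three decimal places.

z_β = |p₁−p₂|·√(n/[p₁q₁+p₂q₂]) − z_α
    = 0.07 · √(1101/0.4611) − 1.282
    = 0.07 · 48.8648 − 1.282
    = 3.4205 − 1.282 = 2.1385 → 2.14
Power = Φ(2.14) = 0.984.

Power ≈ 0.984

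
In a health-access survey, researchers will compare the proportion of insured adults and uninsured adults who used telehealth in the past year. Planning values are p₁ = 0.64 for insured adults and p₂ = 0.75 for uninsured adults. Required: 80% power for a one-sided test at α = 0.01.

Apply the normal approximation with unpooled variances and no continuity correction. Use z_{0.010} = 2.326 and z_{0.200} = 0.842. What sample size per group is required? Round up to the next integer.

n = (z_α + z_β)² · [p₁(1−p₁) + p₂(1−p₂)] / (p₁ − p₂)²
  = (2.326 + 0.842)² · (0.64·0.36 + 0.75·0.25) / (-0.11)²
  = (3.168)² · (0.2304 + 0.1875) / 0.0121
  = 10.0362 · 0.4179 / 0.0121
  = 346.62
Round up → n = 347 per group.

n = 347 per group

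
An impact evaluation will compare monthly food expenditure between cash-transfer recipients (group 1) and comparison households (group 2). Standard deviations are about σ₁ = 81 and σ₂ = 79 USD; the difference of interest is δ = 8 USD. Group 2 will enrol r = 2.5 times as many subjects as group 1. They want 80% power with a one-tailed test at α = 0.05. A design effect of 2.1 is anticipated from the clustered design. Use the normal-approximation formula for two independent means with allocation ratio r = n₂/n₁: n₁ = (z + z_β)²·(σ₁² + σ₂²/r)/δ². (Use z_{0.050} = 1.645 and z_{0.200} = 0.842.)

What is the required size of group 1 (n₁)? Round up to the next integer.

n₁ = (z_α + z_β)² · (σ₁² + σ₂²/r) / δ²
   = (1.645 + 0.842)² · (81² + 79²/2.5) / 8²
   = 6.1852 · (6561 + 2496.4) / 64
   = 6.1852 · 9057.4 / 64
   = 875.34
Design effect: 2.1 × 875.34 = 1838.21.
Round up → n₁ = 1839; n₂ = r·n₁ = 2.5 × 1839 = 4598.

n₁ = 1839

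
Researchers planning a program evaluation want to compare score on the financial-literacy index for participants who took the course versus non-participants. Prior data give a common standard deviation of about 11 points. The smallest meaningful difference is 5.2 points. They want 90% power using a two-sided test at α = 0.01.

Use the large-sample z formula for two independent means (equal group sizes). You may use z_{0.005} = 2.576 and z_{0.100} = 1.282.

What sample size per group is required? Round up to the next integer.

n = (z_{α/2} + z_β)² · (σ₁² + σ₂²) / δ²
  = (2.576 + 1.282)² · (2·11² = 242) / 5.2²
  = 14.8842 · 242 / 27.04
  = 133.21
Round up → n = 134 per group.

n = 134 per group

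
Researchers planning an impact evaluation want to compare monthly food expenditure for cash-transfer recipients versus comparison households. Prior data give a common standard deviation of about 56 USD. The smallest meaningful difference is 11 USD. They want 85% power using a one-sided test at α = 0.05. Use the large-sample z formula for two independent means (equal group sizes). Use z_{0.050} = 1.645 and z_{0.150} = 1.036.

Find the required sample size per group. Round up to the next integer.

n = (z_α + z_β)² · (σ₁² + σ₂²) / δ²
  = (1.645 + 1.036)² · (2·56² = 6272) / 11²
  = 7.1878 · 6272 / 121
  = 372.58
Round up → n = 373 per group.

n = 373 per group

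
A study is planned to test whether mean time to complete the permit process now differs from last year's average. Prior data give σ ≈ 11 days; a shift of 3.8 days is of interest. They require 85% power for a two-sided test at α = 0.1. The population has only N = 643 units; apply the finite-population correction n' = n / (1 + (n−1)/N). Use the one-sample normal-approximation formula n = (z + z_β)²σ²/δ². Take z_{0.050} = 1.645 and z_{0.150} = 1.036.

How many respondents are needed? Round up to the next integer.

n = (z_{α/2} + z_β)² · σ² / δ²
  = (1.645 + 1.036)² · 11² / 3.8²
  = 7.1878 · 121 / 14.44
  = 60.23
Finite-population correction (N = 643): 60.23 / (1 + (60.23 − 1)/643) = 55.15.
Round up → n = 56.

n = 56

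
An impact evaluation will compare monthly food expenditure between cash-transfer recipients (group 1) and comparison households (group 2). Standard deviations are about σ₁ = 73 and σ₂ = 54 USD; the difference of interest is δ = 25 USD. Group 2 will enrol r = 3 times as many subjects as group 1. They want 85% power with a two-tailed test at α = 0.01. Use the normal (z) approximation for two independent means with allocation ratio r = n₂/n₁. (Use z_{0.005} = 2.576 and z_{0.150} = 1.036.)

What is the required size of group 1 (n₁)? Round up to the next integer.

n₁ = 132

n₁ = (z_{α/2} + z_β)² · (σ₁² + σ₂²/r) / δ²
   = (2.576 + 1.036)² · (73² + 54²/3) / 25²
   = 13.0465 · (5329 + 972) / 625
   = 13.0465 · 6301 / 625
   = 131.53
Round up → n₁ = 132; n₂ = r·n₁ = 3 × 132 = 396.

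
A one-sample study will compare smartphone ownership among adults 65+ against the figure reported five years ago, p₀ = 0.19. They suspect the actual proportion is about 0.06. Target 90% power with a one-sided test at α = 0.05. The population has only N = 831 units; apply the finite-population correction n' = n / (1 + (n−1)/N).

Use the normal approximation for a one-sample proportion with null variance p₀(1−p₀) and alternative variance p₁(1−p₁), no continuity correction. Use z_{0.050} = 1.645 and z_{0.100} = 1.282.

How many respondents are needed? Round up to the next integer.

n = 51

n = [z_α·√(p₀q₀) + z_β·√(p₁q₁)]² / (p₁ − p₀)²
  = [1.645·√(0.19·0.81) + 1.282·√(0.06·0.94)]² / (-0.13)²
  = [1.645·0.3923 + 1.282·0.2375]² / 0.0169
  = [0.9498]² / 0.0169
  = 53.38
Finite-population correction (N = 831): 53.38 / (1 + (53.38 − 1)/831) = 50.21.
Round up → n = 51.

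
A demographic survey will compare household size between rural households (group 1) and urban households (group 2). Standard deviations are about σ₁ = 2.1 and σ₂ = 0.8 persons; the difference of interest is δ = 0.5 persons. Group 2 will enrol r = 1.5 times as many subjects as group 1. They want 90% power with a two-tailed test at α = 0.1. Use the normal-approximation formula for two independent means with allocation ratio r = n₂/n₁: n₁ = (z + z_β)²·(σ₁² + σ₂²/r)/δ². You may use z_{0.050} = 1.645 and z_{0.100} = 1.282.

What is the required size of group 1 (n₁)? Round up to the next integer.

n₁ = 166

n₁ = (z_{α/2} + z_β)² · (σ₁² + σ₂²/r) / δ²
   = (1.645 + 1.282)² · (2.1² + 0.8²/1.5) / 0.5²
   = 8.5673 · (4.41 + 0.42667) / 0.25
   = 8.5673 · 4.8367 / 0.25
   = 165.75
Round up → n₁ = 166; n₂ = r·n₁ = 1.5 × 166 = 249.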